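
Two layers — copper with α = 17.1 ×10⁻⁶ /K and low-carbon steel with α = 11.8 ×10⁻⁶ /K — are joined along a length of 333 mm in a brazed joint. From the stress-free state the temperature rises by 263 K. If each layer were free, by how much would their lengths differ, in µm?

464 µm

Δα = |17.1 − 11.8|×10⁻⁶/K = 5.30×10⁻⁶/K.
ΔL_mismatch = Δα·L·ΔT = 5.30×10⁻⁶ × 333.0 mm × 263.0 K = 464 µm.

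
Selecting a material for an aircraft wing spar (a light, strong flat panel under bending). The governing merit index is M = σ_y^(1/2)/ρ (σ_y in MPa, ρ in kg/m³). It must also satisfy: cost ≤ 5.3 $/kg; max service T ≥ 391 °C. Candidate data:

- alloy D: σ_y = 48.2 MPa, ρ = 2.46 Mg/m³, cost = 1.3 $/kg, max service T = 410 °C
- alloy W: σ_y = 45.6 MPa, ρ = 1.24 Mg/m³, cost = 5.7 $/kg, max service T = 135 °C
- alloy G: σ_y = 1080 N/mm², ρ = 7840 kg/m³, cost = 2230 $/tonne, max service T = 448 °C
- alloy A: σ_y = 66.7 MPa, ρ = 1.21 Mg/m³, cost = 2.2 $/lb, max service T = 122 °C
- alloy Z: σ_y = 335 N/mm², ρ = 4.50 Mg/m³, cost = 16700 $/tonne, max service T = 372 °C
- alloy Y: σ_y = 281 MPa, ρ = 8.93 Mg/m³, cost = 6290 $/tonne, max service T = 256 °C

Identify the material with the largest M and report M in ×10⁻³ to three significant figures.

alloy G, M = 4.19×10⁻³

Screen on constraints: cost ≤ 5.3 $/kg; max service T ≥ 391 °C. Survivors: alloy D, alloy G.
Putting every candidate on a common basis:
  alloy D: σ_y = 48.20 MPa, ρ = 2460 kg/m³
  alloy G: σ_y = 1080 MPa, ρ = 7840 kg/m³
  alloy G: M = 4.19×10⁻³
  alloy D: M = 2.82×10⁻³
Alloy G ranks first.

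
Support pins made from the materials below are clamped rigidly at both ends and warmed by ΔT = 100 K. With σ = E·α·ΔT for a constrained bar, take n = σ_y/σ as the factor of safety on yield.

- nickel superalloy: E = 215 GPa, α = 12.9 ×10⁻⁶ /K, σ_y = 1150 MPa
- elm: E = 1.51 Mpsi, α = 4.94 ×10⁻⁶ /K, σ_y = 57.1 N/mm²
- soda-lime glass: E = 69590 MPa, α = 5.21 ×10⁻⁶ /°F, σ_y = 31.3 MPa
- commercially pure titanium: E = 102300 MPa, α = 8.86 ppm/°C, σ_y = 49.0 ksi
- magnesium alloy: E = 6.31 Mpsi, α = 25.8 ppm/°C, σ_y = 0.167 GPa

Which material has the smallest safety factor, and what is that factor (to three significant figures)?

soda-lime glass, n = 0.480

Per material, after unit conversion:
  nickel superalloy: E = 215.0, α = 12.9, σ_y = 1150 → σ = 277 MPa, n = 4.15
  elm: E = 10.41, α = 4.94, σ_y = 57.10 → σ = 5.14 MPa, n = 11.1
  soda-lime glass: E = 69.59, α = 9.38, σ_y = 31.30 → σ = 65.3 MPa, n = 0.480
  commercially pure titanium: E = 102.3, α = 8.86, σ_y = 337.8 → σ = 90.6 MPa, n = 3.73
  magnesium alloy: E = 43.51, α = 25.8, σ_y = 167.0 → σ = 112 MPa, n = 1.49
Soda-lime glass has the lowest safety factor, n = 0.480.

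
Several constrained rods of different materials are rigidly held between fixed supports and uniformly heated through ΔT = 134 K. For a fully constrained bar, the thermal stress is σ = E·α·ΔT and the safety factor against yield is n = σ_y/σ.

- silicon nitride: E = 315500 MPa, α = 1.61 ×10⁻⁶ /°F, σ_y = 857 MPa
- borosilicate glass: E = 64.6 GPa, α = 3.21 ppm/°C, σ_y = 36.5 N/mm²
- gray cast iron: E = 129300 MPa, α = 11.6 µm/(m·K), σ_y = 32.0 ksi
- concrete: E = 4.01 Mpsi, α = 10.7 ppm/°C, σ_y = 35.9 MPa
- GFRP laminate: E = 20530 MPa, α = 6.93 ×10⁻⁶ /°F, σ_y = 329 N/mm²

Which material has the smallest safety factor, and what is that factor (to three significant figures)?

concrete, n = 0.906

With everything in SI (GPa, ×10⁻⁶/K, MPa):
  silicon nitride: E = 315.5, α = 2.90, σ_y = 857.0 → σ = 123 MPa, n = 6.99
  borosilicate glass: E = 64.60, α = 3.21, σ_y = 36.50 → σ = 27.8 MPa, n = 1.31
  gray cast iron: E = 129.3, α = 11.6, σ_y = 220.6 → σ = 201 MPa, n = 1.10
  concrete: E = 27.65, α = 10.7, σ_y = 35.90 → σ = 39.6 MPa, n = 0.906
  GFRP laminate: E = 20.53, α = 12.5, σ_y = 329.0 → σ = 34.3 MPa, n = 9.59
The minimum is concrete at n = 0.906.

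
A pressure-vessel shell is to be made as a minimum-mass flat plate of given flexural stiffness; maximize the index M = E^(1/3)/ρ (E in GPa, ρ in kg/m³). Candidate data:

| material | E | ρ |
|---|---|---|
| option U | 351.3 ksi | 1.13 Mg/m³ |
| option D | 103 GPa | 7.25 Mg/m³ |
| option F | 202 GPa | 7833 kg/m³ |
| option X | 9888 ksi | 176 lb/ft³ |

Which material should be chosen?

Convert each candidate to consistent units, then evaluate M:
  option U: E = 2.422 GPa, ρ = 1130 kg/m³
  option D: E = 103.0 GPa, ρ = 7250 kg/m³
  option F: E = 202.0 GPa, ρ = 7833 kg/m³
  option X: E = 68.18 GPa, ρ = 2819 kg/m³
  option X: M = 1.45×10⁻³
  option U: M = 1.19×10⁻³
  option F: M = 0.749×10⁻³
  option D: M = 0.647×10⁻³
The maximum is for option X.

option X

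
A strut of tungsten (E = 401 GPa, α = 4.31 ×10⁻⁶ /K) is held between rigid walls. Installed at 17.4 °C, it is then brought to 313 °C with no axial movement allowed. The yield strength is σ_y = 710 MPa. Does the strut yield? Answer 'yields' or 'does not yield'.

ΔT = 295.6 K. Constrained thermal stress σ = E·α·ΔT = 401.0×10³ MPa × 4.31×10⁻⁶ × 295.6 = 511 MPa (compressive).
Compare to σ_y = 710 MPa: σ < σ_y, so it does not yield.

does not yield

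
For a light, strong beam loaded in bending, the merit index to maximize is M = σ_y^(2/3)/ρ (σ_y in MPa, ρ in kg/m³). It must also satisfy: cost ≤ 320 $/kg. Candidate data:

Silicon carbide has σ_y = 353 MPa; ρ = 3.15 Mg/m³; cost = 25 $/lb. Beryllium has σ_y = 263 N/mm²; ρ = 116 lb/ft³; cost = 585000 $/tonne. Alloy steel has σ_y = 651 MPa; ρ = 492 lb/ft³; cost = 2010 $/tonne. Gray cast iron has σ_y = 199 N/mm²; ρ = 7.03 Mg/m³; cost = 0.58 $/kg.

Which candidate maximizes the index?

silicon carbide

Screen on constraints: cost ≤ 320 $/kg. Survivors: silicon carbide, alloy steel, gray cast iron.
Convert each candidate to consistent units, then evaluate M:
  silicon carbide: σ_y = 353.0 MPa, ρ = 3150 kg/m³
  alloy steel: σ_y = 651.0 MPa, ρ = 7881 kg/m³
  gray cast iron: σ_y = 199.0 MPa, ρ = 7030 kg/m³
  silicon carbide: M = 15.9×10⁻³
  alloy steel: M = 9.53×10⁻³
  gray cast iron: M = 4.85×10⁻³
Highest index: silicon carbide.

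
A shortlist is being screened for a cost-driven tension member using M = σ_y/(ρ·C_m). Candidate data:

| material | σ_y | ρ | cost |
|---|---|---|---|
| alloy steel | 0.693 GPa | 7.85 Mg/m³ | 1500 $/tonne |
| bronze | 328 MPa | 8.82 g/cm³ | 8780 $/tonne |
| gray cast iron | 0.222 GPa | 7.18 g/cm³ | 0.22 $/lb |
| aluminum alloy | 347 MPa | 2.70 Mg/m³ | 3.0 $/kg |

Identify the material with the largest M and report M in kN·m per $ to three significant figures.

In SI units:
  alloy steel: σ_y = 693.0 MPa, ρ = 7850 kg/m³, cost = 1.500 $/kg
  bronze: σ_y = 328.0 MPa, ρ = 8820 kg/m³, cost = 8.780 $/kg
  gray cast iron: σ_y = 222.0 MPa, ρ = 7180 kg/m³, cost = 0.4850 $/kg
  aluminum alloy: σ_y = 347.0 MPa, ρ = 2700 kg/m³, cost = 3.000 $/kg
  gray cast iron: M = 63.7 kN·m per $
  alloy steel: M = 58.9 kN·m per $
  aluminum alloy: M = 42.8 kN·m per $
  bronze: M = 4.24 kN·m per $
Highest index: gray cast iron.

gray cast iron, M = 63.7 kN·m per $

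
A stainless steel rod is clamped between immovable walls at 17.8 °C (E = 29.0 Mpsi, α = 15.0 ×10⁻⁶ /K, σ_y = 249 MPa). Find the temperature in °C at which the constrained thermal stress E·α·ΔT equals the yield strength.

E = 29.0 Mpsi = 199.9 GPa.
E·α·ΔT = 249.0 MPa ⇒ ΔT = 249.0 / (199.9×10³ × 15.0×10⁻⁶) = 83.02 K.
T = 17.8 + 83.02 = 100.8 °C.

101 °C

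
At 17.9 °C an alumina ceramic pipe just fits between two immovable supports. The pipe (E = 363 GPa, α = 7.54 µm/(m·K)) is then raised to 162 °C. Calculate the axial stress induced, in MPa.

394 MPa

ΔT = 144.1 K. Constrained thermal stress σ = E·α·ΔT = 363.0×10³ MPa × 7.54×10⁻⁶ × 144.1 = 394 MPa (compressive).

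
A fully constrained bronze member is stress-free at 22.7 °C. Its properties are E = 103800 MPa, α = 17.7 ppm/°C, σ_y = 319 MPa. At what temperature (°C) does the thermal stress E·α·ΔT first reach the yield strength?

E = 103800 MPa = 103.8 GPa.
E·α·ΔT = 319.0 MPa ⇒ ΔT = 319.0 / (103.8×10³ × 17.7×10⁻⁶) = 173.6 K.
T = 22.7 + 173.6 = 196.3 °C.

196 °C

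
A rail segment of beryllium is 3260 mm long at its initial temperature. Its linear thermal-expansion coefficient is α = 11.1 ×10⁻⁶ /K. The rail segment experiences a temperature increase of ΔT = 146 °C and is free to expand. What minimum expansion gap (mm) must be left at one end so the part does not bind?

ΔL = α·L₀·ΔT = 11.1×10⁻⁶ × 3260 mm × 146.0 K = 5.28 mm.

5.28 mm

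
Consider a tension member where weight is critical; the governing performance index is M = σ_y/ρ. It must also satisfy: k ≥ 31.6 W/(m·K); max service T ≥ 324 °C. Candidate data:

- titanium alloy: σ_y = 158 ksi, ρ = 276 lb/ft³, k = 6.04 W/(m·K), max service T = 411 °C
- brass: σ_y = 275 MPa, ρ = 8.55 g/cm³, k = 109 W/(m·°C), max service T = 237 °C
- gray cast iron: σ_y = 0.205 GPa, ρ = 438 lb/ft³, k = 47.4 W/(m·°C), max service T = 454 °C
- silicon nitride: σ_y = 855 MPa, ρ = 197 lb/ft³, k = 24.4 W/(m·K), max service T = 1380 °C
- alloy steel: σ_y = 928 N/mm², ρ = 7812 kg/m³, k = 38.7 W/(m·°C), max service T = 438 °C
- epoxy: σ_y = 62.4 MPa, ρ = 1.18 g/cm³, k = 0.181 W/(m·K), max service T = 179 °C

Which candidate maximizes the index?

alloy steel

Screen on constraints: k ≥ 31.6 W/(m·K); max service T ≥ 324 °C. Survivors: gray cast iron, alloy steel.
Normalizing units and computing the index:
  gray cast iron: σ_y = 205.0 MPa, ρ = 7016 kg/m³
  alloy steel: σ_y = 928.0 MPa, ρ = 7812 kg/m³
  alloy steel: M = 119 kN·m/kg
  gray cast iron: M = 29.2 kN·m/kg
Highest index: alloy steel.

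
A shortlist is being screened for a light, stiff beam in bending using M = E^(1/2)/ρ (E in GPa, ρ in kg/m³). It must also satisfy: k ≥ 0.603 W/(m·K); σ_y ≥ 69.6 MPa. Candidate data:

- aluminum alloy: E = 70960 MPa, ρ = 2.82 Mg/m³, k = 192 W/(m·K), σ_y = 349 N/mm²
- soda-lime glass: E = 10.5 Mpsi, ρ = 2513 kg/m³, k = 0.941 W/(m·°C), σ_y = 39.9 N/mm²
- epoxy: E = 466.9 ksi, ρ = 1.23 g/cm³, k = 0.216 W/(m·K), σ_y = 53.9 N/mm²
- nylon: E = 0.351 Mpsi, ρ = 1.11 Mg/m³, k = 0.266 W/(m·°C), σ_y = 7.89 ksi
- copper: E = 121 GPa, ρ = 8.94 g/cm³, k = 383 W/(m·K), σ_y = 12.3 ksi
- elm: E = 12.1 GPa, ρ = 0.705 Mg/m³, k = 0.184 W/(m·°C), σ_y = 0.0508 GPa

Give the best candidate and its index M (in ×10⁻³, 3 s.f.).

aluminum alloy, M = 2.99×10⁻³

Screen on constraints: k ≥ 0.603 W/(m·K); σ_y ≥ 69.6 MPa. Survivors: aluminum alloy, copper.
Normalizing units and computing the index:
  aluminum alloy: E = 70.96 GPa, ρ = 2820 kg/m³
  copper: E = 121.0 GPa, ρ = 8940 kg/m³
  aluminum alloy: M = 2.99×10⁻³
  copper: M = 1.23×10⁻³
Highest index: aluminum alloy.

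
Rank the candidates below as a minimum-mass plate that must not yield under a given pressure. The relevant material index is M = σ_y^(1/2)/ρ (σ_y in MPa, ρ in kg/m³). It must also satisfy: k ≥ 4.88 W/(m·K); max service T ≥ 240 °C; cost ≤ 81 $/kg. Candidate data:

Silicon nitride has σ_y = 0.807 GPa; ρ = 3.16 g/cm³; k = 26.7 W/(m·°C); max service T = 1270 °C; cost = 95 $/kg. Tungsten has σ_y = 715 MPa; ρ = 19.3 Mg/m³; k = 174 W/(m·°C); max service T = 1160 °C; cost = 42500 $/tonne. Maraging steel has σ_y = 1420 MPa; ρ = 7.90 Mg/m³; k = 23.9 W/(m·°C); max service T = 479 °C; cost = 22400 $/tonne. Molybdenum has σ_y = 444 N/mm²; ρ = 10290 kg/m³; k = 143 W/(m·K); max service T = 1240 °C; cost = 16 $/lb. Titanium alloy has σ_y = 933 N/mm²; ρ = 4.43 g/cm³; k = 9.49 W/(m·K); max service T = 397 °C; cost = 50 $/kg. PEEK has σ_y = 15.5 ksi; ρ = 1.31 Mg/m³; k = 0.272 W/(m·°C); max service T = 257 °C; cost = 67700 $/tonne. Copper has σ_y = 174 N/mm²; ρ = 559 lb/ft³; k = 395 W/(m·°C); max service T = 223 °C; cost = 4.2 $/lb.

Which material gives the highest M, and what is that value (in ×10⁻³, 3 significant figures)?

titanium alloy, M = 6.90×10⁻³

Screen on constraints: k ≥ 4.88 W/(m·K); max service T ≥ 240 °C; cost ≤ 81 $/kg. Survivors: tungsten, maraging steel, molybdenum, titanium alloy.
Convert each candidate to consistent units, then evaluate M:
  tungsten: σ_y = 715.0 MPa, ρ = 19300 kg/m³
  maraging steel: σ_y = 1420 MPa, ρ = 7900 kg/m³
  molybdenum: σ_y = 444.0 MPa, ρ = 10290 kg/m³
  titanium alloy: σ_y = 933.0 MPa, ρ = 4430 kg/m³
  titanium alloy: M = 6.90×10⁻³
  maraging steel: M = 4.77×10⁻³
  molybdenum: M = 2.05×10⁻³
  tungsten: M = 1.39×10⁻³
Highest index: titanium alloy.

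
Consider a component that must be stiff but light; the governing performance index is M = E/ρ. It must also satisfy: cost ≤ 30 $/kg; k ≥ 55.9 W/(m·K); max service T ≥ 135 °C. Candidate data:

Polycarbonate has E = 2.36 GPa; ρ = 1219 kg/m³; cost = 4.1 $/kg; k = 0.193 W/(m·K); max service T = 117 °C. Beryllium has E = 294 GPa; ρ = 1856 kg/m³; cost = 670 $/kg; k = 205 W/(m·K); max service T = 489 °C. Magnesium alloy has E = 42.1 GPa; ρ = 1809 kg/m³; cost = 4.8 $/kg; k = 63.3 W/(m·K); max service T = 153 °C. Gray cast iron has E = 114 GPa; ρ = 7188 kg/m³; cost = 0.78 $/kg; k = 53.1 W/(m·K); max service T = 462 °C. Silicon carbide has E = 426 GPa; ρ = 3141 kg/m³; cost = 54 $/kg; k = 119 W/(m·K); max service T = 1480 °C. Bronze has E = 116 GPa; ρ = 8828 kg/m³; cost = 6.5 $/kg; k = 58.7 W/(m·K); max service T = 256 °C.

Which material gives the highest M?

Screen on constraints: cost ≤ 30 $/kg; k ≥ 55.9 W/(m·K); max service T ≥ 135 °C. Survivors: magnesium alloy, bronze.
Computing M directly (units already consistent):
  magnesium alloy: M = 23.3 MN·m/kg
  bronze: M = 13.1 MN·m/kg
Magnesium alloy ranks first.

magnesium alloy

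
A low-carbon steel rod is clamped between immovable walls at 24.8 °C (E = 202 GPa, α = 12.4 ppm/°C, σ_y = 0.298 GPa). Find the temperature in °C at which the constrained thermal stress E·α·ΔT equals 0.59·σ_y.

95.0 °C

σ_y = 0.298 GPa = 298.0 MPa.
E·α·ΔT = 175.8 MPa ⇒ ΔT = 175.8 / (202.0×10³ × 12.4×10⁻⁶) = 70.19 K.
T = 24.8 + 70.19 = 94.99 °C.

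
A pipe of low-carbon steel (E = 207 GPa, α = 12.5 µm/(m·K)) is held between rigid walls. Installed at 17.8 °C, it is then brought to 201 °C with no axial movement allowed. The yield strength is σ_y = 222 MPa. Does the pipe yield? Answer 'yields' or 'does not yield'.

yields

ΔT = 183.2 K. Constrained thermal stress σ = E·α·ΔT = 207.0×10³ MPa × 12.5×10⁻⁶ × 183.2 = 474 MPa (compressive).
Compare to σ_y = 222 MPa: σ ≥ σ_y, so it yields.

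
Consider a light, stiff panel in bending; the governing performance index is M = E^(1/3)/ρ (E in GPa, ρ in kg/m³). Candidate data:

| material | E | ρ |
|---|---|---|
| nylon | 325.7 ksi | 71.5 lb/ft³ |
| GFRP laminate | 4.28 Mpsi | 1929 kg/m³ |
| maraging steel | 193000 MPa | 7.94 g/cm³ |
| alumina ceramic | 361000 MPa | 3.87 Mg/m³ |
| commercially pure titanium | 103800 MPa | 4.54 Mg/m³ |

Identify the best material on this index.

Putting every candidate on a common basis:
  nylon: E = 2.246 GPa, ρ = 1145 kg/m³
  GFRP laminate: E = 29.51 GPa, ρ = 1929 kg/m³
  maraging steel: E = 193.0 GPa, ρ = 7940 kg/m³
  alumina ceramic: E = 361.0 GPa, ρ = 3870 kg/m³
  commercially pure titanium: E = 103.8 GPa, ρ = 4540 kg/m³
  alumina ceramic: M = 1.84×10⁻³
  GFRP laminate: M = 1.60×10⁻³
  nylon: M = 1.14×10⁻³
  commercially pure titanium: M = 1.04×10⁻³
  maraging steel: M = 0.728×10⁻³
Alumina ceramic ranks first.

alumina ceramic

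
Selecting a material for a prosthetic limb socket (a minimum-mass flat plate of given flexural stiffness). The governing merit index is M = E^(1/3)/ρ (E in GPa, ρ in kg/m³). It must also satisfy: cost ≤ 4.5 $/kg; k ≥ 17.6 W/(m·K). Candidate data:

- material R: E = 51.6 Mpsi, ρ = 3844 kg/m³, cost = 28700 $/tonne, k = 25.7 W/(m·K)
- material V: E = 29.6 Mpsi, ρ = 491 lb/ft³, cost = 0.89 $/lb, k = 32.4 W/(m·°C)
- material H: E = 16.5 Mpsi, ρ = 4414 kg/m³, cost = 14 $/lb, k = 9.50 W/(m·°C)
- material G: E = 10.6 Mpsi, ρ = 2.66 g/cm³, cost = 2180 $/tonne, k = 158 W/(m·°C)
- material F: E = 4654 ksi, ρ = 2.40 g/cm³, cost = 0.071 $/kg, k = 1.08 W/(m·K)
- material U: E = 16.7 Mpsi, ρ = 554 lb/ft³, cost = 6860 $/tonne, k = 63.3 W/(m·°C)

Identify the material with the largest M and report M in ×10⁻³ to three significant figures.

material G, M = 1.57×10⁻³

Screen on constraints: cost ≤ 4.5 $/kg; k ≥ 17.6 W/(m·K). Survivors: material V, material G.
After converting to SI:
  material V: E = 204.1 GPa, ρ = 7865 kg/m³
  material G: E = 73.08 GPa, ρ = 2660 kg/m³
  material G: M = 1.57×10⁻³
  material V: M = 0.749×10⁻³
Material G ranks first.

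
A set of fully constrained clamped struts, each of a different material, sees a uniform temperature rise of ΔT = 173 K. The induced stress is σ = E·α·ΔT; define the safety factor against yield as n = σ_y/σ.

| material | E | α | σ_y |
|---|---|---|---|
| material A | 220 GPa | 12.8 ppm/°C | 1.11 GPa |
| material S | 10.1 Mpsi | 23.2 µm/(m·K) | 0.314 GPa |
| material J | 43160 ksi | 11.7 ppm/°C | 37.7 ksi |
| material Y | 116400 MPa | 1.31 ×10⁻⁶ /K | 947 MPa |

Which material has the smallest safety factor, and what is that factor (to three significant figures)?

Converting E to GPa, α to ×10⁻⁶/K, σ_y to MPa, then σ and n for each:
  material A: E = 220.0, α = 12.8, σ_y = 1110 → σ = 487 MPa, n = 2.28
  material S: E = 69.64, α = 23.2, σ_y = 314.0 → σ = 279 MPa, n = 1.12
  material J: E = 297.6, α = 11.7, σ_y = 259.9 → σ = 602 MPa, n = 0.432
  material Y: E = 116.4, α = 1.31, σ_y = 947.0 → σ = 26.4 MPa, n = 35.9
Smallest n: material J with n = 0.432.

material J, n = 0.432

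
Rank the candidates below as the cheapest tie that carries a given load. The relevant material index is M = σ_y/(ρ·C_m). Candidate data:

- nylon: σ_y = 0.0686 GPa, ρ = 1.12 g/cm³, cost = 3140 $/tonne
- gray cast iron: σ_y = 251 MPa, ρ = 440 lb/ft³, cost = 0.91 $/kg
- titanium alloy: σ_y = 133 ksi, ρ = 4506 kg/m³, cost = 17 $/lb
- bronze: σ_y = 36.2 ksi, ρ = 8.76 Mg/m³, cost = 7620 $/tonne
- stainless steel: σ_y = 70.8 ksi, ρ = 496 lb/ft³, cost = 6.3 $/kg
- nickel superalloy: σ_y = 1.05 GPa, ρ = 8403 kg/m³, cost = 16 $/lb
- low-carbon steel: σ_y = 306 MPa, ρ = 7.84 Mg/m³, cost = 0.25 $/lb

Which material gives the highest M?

low-carbon steel

Putting every candidate on a common basis:
  nylon: σ_y = 68.60 MPa, ρ = 1120 kg/m³, cost = 3.140 $/kg
  gray cast iron: σ_y = 251.0 MPa, ρ = 7048 kg/m³, cost = 0.9100 $/kg
  titanium alloy: σ_y = 917.0 MPa, ρ = 4506 kg/m³, cost = 37.48 $/kg
  bronze: σ_y = 249.6 MPa, ρ = 8760 kg/m³, cost = 7.620 $/kg
  stainless steel: σ_y = 488.1 MPa, ρ = 7945 kg/m³, cost = 6.300 $/kg
  nickel superalloy: σ_y = 1050 MPa, ρ = 8403 kg/m³, cost = 35.27 $/kg
  low-carbon steel: σ_y = 306.0 MPa, ρ = 7840 kg/m³, cost = 0.5511 $/kg
  low-carbon steel: M = 70.8 kN·m per $
  gray cast iron: M = 39.1 kN·m per $
  nylon: M = 19.5 kN·m per $
  stainless steel: M = 9.75 kN·m per $
  titanium alloy: M = 5.43 kN·m per $
  bronze: M = 3.74 kN·m per $
  nickel superalloy: M = 3.54 kN·m per $
The maximum is for low-carbon steel.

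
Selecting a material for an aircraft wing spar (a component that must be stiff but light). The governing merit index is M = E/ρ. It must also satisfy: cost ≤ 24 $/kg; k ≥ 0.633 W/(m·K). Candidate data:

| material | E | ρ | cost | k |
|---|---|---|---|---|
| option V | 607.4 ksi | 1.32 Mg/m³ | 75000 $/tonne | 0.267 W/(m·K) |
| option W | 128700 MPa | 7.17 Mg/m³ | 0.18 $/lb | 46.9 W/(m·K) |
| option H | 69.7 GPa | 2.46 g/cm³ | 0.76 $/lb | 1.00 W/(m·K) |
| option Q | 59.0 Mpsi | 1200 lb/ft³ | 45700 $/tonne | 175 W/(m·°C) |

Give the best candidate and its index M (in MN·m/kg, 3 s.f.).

option H, M = 28.3 MN·m/kg

Screen on constraints: cost ≤ 24 $/kg; k ≥ 0.633 W/(m·K). Survivors: option W, option H.
Putting every candidate on a common basis:
  option W: E = 128.7 GPa, ρ = 7170 kg/m³
  option H: E = 69.70 GPa, ρ = 2460 kg/m³
  option H: M = 28.3 MN·m/kg
  option W: M = 17.9 MN·m/kg
Option H ranks first.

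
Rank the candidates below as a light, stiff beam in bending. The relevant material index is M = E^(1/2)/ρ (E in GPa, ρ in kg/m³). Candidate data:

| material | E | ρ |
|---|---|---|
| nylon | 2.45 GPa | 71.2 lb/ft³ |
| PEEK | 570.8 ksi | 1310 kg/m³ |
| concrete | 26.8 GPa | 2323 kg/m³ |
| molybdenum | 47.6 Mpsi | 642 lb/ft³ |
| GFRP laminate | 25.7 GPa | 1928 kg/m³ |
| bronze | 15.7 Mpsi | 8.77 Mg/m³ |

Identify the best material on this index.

GFRP laminate

After converting to SI:
  nylon: E = 2.450 GPa, ρ = 1141 kg/m³
  PEEK: E = 3.936 GPa, ρ = 1310 kg/m³
  concrete: E = 26.80 GPa, ρ = 2323 kg/m³
  molybdenum: E = 328.2 GPa, ρ = 10280 kg/m³
  GFRP laminate: E = 25.70 GPa, ρ = 1928 kg/m³
  bronze: E = 108.2 GPa, ρ = 8770 kg/m³
  GFRP laminate: M = 2.63×10⁻³
  concrete: M = 2.23×10⁻³
  molybdenum: M = 1.76×10⁻³
  PEEK: M = 1.51×10⁻³
  nylon: M = 1.37×10⁻³
  bronze: M = 1.19×10⁻³
GFRP laminate has the largest M.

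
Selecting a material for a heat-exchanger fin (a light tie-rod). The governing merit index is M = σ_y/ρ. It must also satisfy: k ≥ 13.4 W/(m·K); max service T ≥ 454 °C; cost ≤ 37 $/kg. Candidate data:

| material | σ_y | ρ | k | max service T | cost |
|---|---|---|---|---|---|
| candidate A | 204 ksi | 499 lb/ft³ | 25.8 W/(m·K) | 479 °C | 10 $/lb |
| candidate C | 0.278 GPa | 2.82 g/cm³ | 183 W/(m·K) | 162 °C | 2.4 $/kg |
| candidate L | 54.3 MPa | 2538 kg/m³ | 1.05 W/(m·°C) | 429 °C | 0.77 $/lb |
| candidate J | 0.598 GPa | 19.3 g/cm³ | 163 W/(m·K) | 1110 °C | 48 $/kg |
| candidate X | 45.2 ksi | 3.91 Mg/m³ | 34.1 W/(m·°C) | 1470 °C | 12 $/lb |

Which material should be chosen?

Screen on constraints: k ≥ 13.4 W/(m·K); max service T ≥ 454 °C; cost ≤ 37 $/kg. Survivors: candidate A, candidate X.
Convert each candidate to consistent units, then evaluate M:
  candidate A: σ_y = 1407 MPa, ρ = 7993 kg/m³
  candidate X: σ_y = 311.6 MPa, ρ = 3910 kg/m³
  candidate A: M = 176 kN·m/kg
  candidate X: M = 79.7 kN·m/kg
Candidate A has the largest M.

candidate A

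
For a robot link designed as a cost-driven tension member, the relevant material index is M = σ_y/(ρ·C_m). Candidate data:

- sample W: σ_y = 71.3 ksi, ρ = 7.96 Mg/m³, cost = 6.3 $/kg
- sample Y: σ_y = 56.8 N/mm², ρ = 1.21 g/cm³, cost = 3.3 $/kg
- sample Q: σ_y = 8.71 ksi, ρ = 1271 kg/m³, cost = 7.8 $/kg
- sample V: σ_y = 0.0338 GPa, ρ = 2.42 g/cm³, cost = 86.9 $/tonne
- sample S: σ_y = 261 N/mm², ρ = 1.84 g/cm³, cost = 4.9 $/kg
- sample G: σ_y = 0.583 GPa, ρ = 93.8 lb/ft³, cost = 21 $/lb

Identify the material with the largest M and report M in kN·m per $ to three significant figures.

In SI units:
  sample W: σ_y = 491.6 MPa, ρ = 7960 kg/m³, cost = 6.300 $/kg
  sample Y: σ_y = 56.80 MPa, ρ = 1210 kg/m³, cost = 3.300 $/kg
  sample Q: σ_y = 60.05 MPa, ρ = 1271 kg/m³, cost = 7.800 $/kg
  sample V: σ_y = 33.80 MPa, ρ = 2420 kg/m³, cost = 0.08690 $/kg
  sample S: σ_y = 261.0 MPa, ρ = 1840 kg/m³, cost = 4.900 $/kg
  sample G: σ_y = 583.0 MPa, ρ = 1503 kg/m³, cost = 46.30 $/kg
  sample V: M = 161 kN·m per $
  sample S: M = 28.9 kN·m per $
  sample Y: M = 14.2 kN·m per $
  sample W: M = 9.80 kN·m per $
  sample G: M = 8.38 kN·m per $
  sample Q: M = 6.06 kN·m per $
The maximum is for sample V.

sample V, M = 161 kN·m per $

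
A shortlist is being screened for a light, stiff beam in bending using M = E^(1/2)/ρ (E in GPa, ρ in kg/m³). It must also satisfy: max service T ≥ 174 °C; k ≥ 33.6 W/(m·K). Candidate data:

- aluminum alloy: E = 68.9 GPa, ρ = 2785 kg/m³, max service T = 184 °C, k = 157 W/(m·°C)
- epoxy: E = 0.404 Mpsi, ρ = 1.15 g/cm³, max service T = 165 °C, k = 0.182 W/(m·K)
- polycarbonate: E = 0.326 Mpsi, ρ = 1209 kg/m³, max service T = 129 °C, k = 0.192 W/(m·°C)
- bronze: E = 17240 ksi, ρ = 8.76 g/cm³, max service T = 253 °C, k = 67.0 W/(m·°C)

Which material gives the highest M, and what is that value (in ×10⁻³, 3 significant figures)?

aluminum alloy, M = 2.98×10⁻³

Screen on constraints: max service T ≥ 174 °C; k ≥ 33.6 W/(m·K). Survivors: aluminum alloy, bronze.
Convert each candidate to consistent units, then evaluate M:
  aluminum alloy: E = 68.90 GPa, ρ = 2785 kg/m³
  bronze: E = 118.9 GPa, ρ = 8760 kg/m³
  aluminum alloy: M = 2.98×10⁻³
  bronze: M = 1.24×10⁻³
The maximum is for aluminum alloy.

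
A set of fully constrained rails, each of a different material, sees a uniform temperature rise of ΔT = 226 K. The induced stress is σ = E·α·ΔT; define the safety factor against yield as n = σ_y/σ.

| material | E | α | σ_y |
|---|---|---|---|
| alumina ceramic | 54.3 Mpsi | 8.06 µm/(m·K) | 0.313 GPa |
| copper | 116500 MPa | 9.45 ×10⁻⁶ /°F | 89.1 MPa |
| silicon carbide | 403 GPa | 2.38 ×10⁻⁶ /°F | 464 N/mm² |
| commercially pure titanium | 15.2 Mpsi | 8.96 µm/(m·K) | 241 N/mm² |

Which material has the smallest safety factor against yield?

With everything in SI (GPa, ×10⁻⁶/K, MPa):
  alumina ceramic: E = 374.4, α = 8.06, σ_y = 313.0 → σ = 682 MPa, n = 0.459
  copper: E = 116.5, α = 17.0, σ_y = 89.10 → σ = 448 MPa, n = 0.199
  silicon carbide: E = 403.0, α = 4.28, σ_y = 464.0 → σ = 390 MPa, n = 1.19
  commercially pure titanium: E = 104.8, α = 8.96, σ_y = 241.0 → σ = 212 MPa, n = 1.14
Copper has the lowest safety factor, n = 0.199.

copper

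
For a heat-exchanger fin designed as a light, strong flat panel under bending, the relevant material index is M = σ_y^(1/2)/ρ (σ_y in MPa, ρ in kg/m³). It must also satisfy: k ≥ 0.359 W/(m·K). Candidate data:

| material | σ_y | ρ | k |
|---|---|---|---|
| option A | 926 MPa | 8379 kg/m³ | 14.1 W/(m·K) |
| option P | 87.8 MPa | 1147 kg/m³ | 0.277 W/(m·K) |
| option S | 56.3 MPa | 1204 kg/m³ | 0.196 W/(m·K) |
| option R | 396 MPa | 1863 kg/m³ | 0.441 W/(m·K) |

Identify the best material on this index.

Screen on constraints: k ≥ 0.359 W/(m·K). Survivors: option A, option R.
Per-candidate index values:
  option R: M = 10.7×10⁻³
  option A: M = 3.63×10⁻³
Option R has the largest M.

option R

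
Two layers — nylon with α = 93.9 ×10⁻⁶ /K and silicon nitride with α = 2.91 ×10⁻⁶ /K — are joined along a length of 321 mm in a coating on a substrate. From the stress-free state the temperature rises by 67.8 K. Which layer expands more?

nylon

α(nylon) = 93.9×10⁻⁶/K vs α(silicon nitride) = 2.91×10⁻⁶/K.
Higher α expands more for the same ΔT: nylon.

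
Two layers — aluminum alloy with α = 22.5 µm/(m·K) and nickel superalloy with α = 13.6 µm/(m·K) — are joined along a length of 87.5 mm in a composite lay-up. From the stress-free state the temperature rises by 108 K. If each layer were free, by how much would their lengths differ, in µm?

84.1 µm

Δα = |22.5 − 13.6|×10⁻⁶/K = 8.90×10⁻⁶/K.
ΔL_mismatch = Δα·L·ΔT = 8.90×10⁻⁶ × 87.5 mm × 108.0 K = 84.1 µm.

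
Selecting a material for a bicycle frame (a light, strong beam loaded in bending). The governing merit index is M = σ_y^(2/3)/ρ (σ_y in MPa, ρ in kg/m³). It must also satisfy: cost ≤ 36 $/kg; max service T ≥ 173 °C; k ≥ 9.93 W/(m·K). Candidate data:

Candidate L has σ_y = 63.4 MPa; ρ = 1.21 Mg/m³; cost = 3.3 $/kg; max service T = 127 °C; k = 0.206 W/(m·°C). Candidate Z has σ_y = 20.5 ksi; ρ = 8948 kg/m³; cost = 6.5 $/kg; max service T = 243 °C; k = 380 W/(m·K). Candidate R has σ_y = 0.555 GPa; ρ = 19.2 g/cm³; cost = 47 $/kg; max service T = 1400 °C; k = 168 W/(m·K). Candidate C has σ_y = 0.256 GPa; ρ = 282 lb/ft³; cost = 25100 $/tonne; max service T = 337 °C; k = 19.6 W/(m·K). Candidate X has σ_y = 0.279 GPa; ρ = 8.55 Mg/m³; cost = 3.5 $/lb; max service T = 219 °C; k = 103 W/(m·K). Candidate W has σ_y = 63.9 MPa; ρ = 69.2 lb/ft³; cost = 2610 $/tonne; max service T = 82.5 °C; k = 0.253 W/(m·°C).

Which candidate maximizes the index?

candidate C

Screen on constraints: cost ≤ 36 $/kg; max service T ≥ 173 °C; k ≥ 9.93 W/(m·K). Survivors: candidate Z, candidate C, candidate X.
After converting to SI:
  candidate Z: σ_y = 141.3 MPa, ρ = 8948 kg/m³
  candidate C: σ_y = 256.0 MPa, ρ = 4517 kg/m³
  candidate X: σ_y = 279.0 MPa, ρ = 8550 kg/m³
  candidate C: M = 8.93×10⁻³
  candidate X: M = 4.99×10⁻³
  candidate Z: M = 3.03×10⁻³
Candidate C has the largest M.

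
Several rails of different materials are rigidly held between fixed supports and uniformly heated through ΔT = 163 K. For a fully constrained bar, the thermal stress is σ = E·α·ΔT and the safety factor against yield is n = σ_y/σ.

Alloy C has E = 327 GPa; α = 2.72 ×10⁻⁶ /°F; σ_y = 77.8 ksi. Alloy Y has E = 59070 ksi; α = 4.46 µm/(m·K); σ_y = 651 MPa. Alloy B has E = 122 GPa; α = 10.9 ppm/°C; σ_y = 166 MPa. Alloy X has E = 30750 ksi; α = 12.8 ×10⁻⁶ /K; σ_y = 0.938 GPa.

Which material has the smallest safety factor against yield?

alloy B

With everything in SI (GPa, ×10⁻⁶/K, MPa):
  alloy C: E = 327.0, α = 4.90, σ_y = 536.4 → σ = 261 MPa, n = 2.06
  alloy Y: E = 407.3, α = 4.46, σ_y = 651.0 → σ = 296 MPa, n = 2.20
  alloy B: E = 122.0, α = 10.9, σ_y = 166.0 → σ = 217 MPa, n = 0.766
  alloy X: E = 212.0, α = 12.8, σ_y = 938.0 → σ = 442 MPa, n = 2.12
Alloy B has the lowest safety factor, n = 0.766.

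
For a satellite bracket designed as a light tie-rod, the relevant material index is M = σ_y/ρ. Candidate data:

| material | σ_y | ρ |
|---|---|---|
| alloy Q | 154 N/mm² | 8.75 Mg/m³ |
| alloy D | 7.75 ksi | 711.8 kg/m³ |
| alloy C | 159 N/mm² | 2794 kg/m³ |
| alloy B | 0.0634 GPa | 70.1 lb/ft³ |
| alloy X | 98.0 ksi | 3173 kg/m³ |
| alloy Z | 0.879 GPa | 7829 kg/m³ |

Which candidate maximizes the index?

alloy X

Normalizing units and computing the index:
  alloy Q: σ_y = 154.0 MPa, ρ = 8750 kg/m³
  alloy D: σ_y = 53.43 MPa, ρ = 711.8 kg/m³
  alloy C: σ_y = 159.0 MPa, ρ = 2794 kg/m³
  alloy B: σ_y = 63.40 MPa, ρ = 1123 kg/m³
  alloy X: σ_y = 675.7 MPa, ρ = 3173 kg/m³
  alloy Z: σ_y = 879.0 MPa, ρ = 7829 kg/m³
  alloy X: M = 213 kN·m/kg
  alloy Z: M = 112 kN·m/kg
  alloy D: M = 75.1 kN·m/kg
  alloy C: M = 56.9 kN·m/kg
  alloy B: M = 56.5 kN·m/kg
  alloy Q: M = 17.6 kN·m/kg
Alloy X ranks first.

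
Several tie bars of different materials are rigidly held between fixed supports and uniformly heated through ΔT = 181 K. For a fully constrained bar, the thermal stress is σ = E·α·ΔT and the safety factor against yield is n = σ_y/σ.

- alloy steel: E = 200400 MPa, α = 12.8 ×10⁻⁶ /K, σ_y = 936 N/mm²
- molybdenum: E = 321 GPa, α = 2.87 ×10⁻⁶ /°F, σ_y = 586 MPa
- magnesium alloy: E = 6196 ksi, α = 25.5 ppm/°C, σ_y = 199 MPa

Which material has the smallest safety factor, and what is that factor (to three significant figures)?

In consistent units (E in GPa, α in ×10⁻⁶/K, σ_y in MPa):
  alloy steel: E = 200.4, α = 12.8, σ_y = 936.0 → σ = 464 MPa, n = 2.02
  molybdenum: E = 321.0, α = 5.17, σ_y = 586.0 → σ = 300 MPa, n = 1.95
  magnesium alloy: E = 42.72, α = 25.5, σ_y = 199.0 → σ = 197 MPa, n = 1.01
The minimum is magnesium alloy at n = 1.01.

magnesium alloy, n = 1.01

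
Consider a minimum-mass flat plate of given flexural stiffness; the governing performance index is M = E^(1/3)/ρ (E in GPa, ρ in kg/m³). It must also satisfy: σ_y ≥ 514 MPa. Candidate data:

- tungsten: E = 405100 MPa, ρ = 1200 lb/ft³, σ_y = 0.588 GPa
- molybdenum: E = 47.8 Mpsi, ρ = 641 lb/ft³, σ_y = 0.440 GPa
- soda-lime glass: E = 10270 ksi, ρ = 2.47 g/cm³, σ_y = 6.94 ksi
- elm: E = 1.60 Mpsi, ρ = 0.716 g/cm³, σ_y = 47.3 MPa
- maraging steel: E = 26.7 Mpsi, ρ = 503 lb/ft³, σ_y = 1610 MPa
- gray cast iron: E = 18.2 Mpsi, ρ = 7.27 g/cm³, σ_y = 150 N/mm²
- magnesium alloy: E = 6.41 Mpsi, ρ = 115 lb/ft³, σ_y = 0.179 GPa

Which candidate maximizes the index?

Screen on constraints: σ_y ≥ 514 MPa. Survivors: tungsten, maraging steel.
Normalizing units and computing the index:
  tungsten: E = 405.1 GPa, ρ = 19220 kg/m³
  maraging steel: E = 184.1 GPa, ρ = 8057 kg/m³
  maraging steel: M = 0.706×10⁻³
  tungsten: M = 0.385×10⁻³
Maraging steel ranks first.

maraging steel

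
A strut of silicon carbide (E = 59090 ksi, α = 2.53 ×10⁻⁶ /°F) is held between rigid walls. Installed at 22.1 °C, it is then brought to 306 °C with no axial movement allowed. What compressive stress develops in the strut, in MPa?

527 MPa

E = 59090 ksi = 407.4 GPa.
α = 2.53×10⁻⁶/°F × 9/5 = 4.55×10⁻⁶/K.
ΔT = 283.9 K. Constrained thermal stress σ = E·α·ΔT = 407.4×10³ MPa × 4.55×10⁻⁶ × 283.9 = 527 MPa (compressive).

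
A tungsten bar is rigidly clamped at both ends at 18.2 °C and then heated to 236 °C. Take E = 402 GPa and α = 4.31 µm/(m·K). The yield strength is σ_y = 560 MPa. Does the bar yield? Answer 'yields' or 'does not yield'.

does not yield

ΔT = 217.8 K. Constrained thermal stress σ = E·α·ΔT = 402.0×10³ MPa × 4.31×10⁻⁶ × 217.8 = 377 MPa (compressive).
Compare to σ_y = 560 MPa: σ < σ_y, so it does not yield.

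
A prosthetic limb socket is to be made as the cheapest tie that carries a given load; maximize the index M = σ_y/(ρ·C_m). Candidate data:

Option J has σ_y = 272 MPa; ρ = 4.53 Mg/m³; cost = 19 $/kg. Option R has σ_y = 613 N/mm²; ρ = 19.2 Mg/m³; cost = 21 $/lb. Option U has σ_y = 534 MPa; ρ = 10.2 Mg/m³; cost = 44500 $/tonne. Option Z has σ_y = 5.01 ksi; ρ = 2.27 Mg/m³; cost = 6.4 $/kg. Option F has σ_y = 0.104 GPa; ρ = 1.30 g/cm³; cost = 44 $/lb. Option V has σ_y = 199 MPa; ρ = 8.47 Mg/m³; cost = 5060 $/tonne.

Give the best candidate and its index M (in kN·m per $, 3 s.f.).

option V, M = 4.64 kN·m per $

After converting to SI:
  option J: σ_y = 272.0 MPa, ρ = 4530 kg/m³, cost = 19.00 $/kg
  option R: σ_y = 613.0 MPa, ρ = 19200 kg/m³, cost = 46.30 $/kg
  option U: σ_y = 534.0 MPa, ρ = 10200 kg/m³, cost = 44.50 $/kg
  option Z: σ_y = 34.54 MPa, ρ = 2270 kg/m³, cost = 6.400 $/kg
  option F: σ_y = 104.0 MPa, ρ = 1300 kg/m³, cost = 97.00 $/kg
  option V: σ_y = 199.0 MPa, ρ = 8470 kg/m³, cost = 5.060 $/kg
  option V: M = 4.64 kN·m per $
  option J: M = 3.16 kN·m per $
  option Z: M = 2.38 kN·m per $
  option U: M = 1.18 kN·m per $
  option F: M = 0.825 kN·m per $
  option R: M = 0.690 kN·m per $
Highest index: option V.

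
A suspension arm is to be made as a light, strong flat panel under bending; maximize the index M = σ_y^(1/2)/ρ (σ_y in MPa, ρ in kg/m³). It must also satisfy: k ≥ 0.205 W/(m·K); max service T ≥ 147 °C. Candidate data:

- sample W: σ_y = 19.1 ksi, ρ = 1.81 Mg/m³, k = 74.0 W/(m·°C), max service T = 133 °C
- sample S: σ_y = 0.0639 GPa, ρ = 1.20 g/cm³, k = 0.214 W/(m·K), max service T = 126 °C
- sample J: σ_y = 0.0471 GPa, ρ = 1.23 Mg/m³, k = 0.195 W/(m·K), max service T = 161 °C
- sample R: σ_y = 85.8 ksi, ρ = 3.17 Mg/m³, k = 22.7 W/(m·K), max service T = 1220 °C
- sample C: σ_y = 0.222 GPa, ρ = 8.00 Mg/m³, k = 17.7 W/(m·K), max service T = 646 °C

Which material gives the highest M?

sample R

Screen on constraints: k ≥ 0.205 W/(m·K); max service T ≥ 147 °C. Survivors: sample R, sample C.
Convert each candidate to consistent units, then evaluate M:
  sample R: σ_y = 591.6 MPa, ρ = 3170 kg/m³
  sample C: σ_y = 222.0 MPa, ρ = 8000 kg/m³
  sample R: M = 7.67×10⁻³
  sample C: M = 1.86×10⁻³
Sample R has the largest M.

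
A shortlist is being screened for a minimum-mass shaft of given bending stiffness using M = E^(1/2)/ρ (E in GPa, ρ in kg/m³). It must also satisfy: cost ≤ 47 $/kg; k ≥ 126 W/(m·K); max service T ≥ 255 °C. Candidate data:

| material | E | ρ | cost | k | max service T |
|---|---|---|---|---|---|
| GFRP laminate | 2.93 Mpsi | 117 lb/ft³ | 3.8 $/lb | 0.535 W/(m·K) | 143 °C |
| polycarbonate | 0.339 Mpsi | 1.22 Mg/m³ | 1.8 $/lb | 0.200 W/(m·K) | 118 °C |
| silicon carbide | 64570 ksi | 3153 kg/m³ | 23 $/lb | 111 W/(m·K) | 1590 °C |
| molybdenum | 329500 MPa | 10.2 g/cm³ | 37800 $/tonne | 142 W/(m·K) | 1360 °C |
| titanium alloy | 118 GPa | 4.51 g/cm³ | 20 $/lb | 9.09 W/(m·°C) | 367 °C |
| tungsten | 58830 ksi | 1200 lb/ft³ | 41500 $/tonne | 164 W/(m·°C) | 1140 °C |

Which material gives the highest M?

molybdenum

Screen on constraints: cost ≤ 47 $/kg; k ≥ 126 W/(m·K); max service T ≥ 255 °C. Survivors: molybdenum, tungsten.
Putting every candidate on a common basis:
  molybdenum: E = 329.5 GPa, ρ = 10200 kg/m³
  tungsten: E = 405.6 GPa, ρ = 19220 kg/m³
  molybdenum: M = 1.78×10⁻³
  tungsten: M = 1.05×10⁻³
Molybdenum has the largest M.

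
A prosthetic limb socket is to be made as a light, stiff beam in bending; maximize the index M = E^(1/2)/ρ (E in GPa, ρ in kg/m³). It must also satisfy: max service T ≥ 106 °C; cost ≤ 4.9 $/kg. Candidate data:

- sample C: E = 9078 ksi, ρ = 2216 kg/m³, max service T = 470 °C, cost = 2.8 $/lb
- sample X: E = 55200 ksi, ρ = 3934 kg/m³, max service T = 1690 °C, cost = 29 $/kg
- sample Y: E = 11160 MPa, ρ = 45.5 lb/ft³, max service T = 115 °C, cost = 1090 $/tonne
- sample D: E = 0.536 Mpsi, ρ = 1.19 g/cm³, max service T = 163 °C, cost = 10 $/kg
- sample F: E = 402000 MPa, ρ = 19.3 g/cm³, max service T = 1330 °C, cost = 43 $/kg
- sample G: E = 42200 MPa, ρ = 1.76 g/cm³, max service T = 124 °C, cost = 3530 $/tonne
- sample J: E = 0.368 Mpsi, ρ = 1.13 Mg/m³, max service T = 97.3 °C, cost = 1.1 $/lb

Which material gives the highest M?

sample Y

Screen on constraints: max service T ≥ 106 °C; cost ≤ 4.9 $/kg. Survivors: sample Y, sample G.
Normalizing units and computing the index:
  sample Y: E = 11.16 GPa, ρ = 728.8 kg/m³
  sample G: E = 42.20 GPa, ρ = 1760 kg/m³
  sample Y: M = 4.58×10⁻³
  sample G: M = 3.69×10⁻³
Highest index: sample Y.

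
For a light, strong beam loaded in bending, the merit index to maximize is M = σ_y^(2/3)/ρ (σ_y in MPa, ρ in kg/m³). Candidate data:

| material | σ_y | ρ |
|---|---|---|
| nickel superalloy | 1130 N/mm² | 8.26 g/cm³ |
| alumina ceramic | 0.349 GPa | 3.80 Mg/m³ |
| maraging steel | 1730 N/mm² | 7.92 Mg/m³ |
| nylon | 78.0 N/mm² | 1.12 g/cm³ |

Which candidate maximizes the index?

Convert each candidate to consistent units, then evaluate M:
  nickel superalloy: σ_y = 1130 MPa, ρ = 8260 kg/m³
  alumina ceramic: σ_y = 349.0 MPa, ρ = 3800 kg/m³
  maraging steel: σ_y = 1730 MPa, ρ = 7920 kg/m³
  nylon: σ_y = 78.00 MPa, ρ = 1120 kg/m³
  maraging steel: M = 18.2×10⁻³
  nylon: M = 16.3×10⁻³
  nickel superalloy: M = 13.1×10⁻³
  alumina ceramic: M = 13.0×10⁻³
Maraging steel ranks first.

maraging steel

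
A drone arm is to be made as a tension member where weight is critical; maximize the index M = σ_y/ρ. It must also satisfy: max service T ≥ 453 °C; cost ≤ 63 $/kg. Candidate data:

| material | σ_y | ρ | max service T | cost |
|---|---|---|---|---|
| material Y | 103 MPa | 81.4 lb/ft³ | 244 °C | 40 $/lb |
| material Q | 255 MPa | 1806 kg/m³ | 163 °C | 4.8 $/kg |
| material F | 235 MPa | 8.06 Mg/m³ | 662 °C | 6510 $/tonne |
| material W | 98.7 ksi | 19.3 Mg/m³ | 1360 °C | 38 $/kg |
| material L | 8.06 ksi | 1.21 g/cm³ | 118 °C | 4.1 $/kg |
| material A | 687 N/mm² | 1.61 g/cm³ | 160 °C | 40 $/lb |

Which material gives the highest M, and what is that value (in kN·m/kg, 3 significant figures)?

Screen on constraints: max service T ≥ 453 °C; cost ≤ 63 $/kg. Survivors: material F, material W.
Convert each candidate to consistent units, then evaluate M:
  material F: σ_y = 235.0 MPa, ρ = 8060 kg/m³
  material W: σ_y = 680.5 MPa, ρ = 19300 kg/m³
  material W: M = 35.3 kN·m/kg
  material F: M = 29.2 kN·m/kg
Material W ranks first.

material W, M = 35.3 kN·m/kg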